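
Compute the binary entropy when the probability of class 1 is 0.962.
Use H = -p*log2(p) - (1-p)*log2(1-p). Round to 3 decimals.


H = -0.962*log2(0.962) - 0.038*log2(0.038) = 0.233.

0.233


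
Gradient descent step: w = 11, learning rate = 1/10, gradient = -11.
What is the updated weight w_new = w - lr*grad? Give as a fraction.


w_new = 11 - 1/10 * -11 = 11 - -11/10 = 121/10.

121/10


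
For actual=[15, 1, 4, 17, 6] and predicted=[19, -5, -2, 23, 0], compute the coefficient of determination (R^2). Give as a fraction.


Mean(y) = 43/5. SS_res = 160. SS_tot = 986/5. R^2 = 1 - 160/(986/5) = 93/493.

93/493


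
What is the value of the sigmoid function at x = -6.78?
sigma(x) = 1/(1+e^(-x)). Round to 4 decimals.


sigma(-6.78) = 1/(1+e^(6.78)) = 1/(1+880.068724) = 1/881.068724 = 0.0011.

0.0011


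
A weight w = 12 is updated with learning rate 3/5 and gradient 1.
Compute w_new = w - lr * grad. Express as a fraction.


w_new = 12 - 3/5 * 1 = 12 - 3/5 = 57/5.

57/5


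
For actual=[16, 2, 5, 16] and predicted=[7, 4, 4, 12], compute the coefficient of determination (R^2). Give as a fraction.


Mean(y) = 39/4. SS_res = 102. SS_tot = 643/4. R^2 = 1 - 102/(643/4) = 235/643.

235/643


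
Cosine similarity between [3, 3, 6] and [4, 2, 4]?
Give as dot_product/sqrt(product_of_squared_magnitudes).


dot = 42. |a|^2 = 54, |b|^2 = 36. cos = 42/sqrt(1944).

42/sqrt(1944)


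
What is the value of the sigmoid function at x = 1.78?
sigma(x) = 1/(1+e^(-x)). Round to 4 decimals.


sigma(1.78) = 1/(1+e^(-1.78)) = 1/(1+0.168638) = 1/1.168638 = 0.8557.

0.8557


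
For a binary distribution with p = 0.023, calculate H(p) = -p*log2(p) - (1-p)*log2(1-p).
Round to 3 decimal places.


H = -0.023*log2(0.023) - 0.977*log2(0.977) = 0.158.

0.158


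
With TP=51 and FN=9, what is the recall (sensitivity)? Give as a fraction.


Recall = TP / (TP + FN) = 51 / 60 = 17/20.

17/20


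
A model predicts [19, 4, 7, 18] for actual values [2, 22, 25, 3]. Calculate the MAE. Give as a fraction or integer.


MAE = (1/4) * (|2-19|=17 + |22-4|=18 + |25-7|=18 + |3-18|=15). Sum = 68. MAE = 17.

17


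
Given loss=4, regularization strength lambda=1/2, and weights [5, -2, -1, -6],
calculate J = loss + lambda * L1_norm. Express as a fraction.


L1 norm = sum(|w|) = 14. J = 4 + 1/2 * 14 = 11.

11


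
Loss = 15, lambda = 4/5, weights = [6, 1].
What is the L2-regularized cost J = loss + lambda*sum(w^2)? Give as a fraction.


L2 sq norm = sum(w^2) = 37. J = 15 + 4/5 * 37 = 223/5.

223/5


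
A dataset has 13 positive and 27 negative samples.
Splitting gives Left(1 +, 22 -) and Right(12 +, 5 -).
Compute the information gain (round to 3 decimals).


H(parent) = 0.9097. H(left) = 0.2580, H(right) = 0.8740. Weighted = (23/40)*0.2580 + (17/40)*0.8740 = 0.5198. IG = 0.9097 - 0.5198 = 0.3899, which rounds to 0.390.

0.390


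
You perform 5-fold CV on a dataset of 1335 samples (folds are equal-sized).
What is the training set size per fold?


Each validation fold has 1335/5 = 267 samples. Training set = 1335 - 267 = 1068.

1068


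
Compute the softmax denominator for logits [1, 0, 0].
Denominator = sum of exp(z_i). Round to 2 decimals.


Denom = e^1=2.7183 + e^0=1.0000 + e^0=1.0000. Sum = 4.7183, which rounds to 4.72.

4.72


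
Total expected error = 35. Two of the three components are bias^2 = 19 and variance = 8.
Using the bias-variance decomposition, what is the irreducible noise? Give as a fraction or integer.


Total error = bias^2 + variance + irreducible noise. So irreducible noise = 35 - 19 - 8 = 8.

8


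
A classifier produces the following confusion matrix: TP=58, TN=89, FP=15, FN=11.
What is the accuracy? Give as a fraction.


Accuracy = (TP + TN) / (TP + TN + FP + FN) = (58 + 89) / 173 = 147/173.

147/173


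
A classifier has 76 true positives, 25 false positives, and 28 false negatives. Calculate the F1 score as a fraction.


Precision = 76/101 = 76/101. Recall = 76/104 = 19/26. F1 = 2*P*R/(P+R) = 152/205.

152/205


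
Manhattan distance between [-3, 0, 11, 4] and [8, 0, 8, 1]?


d = sum of absolute differences: |-3-8|=11 + |0-0|=0 + |11-8|=3 + |4-1|=3 = 17.

17


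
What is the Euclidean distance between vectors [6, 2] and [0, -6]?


d = sqrt(sum of squared differences). (6-0)^2=36, (2--6)^2=64. Sum = 100.

10


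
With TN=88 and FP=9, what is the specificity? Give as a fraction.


Specificity = TN / (TN + FP) = 88 / 97 = 88/97.

88/97


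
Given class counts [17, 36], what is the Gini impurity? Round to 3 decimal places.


Total = 53. Proportions: 17/53, 36/53. sum(p_i^2) = 0.5643. Gini = 1 - 0.5643 = 0.4357, which rounds to 0.436.

0.436


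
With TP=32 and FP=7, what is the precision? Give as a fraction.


Precision = TP / (TP + FP) = 32 / 39 = 32/39.

32/39


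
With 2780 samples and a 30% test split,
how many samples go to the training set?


Test set = 2780 * 30% = 834. Training set = 2780 - 834 = 1946.

1946


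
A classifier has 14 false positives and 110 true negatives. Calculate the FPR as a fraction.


FPR = FP / (FP + TN) = 14 / 124 = 7/62.

7/62


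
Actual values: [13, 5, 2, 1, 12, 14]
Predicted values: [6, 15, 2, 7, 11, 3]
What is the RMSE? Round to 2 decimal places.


MSE = 51.1667. RMSE = sqrt(51.1667) = 7.15.

7.15


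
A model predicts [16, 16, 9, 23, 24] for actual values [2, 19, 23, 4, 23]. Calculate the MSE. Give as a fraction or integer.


MSE = (1/5) * ((2-16)^2=196 + (19-16)^2=9 + (23-9)^2=196 + (4-23)^2=361 + (23-24)^2=1). Sum = 763. MSE = 763/5.

763/5


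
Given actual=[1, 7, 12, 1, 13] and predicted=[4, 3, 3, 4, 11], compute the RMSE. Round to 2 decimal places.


MSE = 23.8000. RMSE = sqrt(23.8000) = 4.88.

4.88


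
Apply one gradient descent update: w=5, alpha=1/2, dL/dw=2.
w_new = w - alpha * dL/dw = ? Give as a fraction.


w_new = 5 - 1/2 * 2 = 5 - 1 = 4.

4


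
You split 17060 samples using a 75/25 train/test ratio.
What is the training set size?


Test set = 17060 * 25% = 4265. Training set = 17060 - 4265 = 12795.

12795


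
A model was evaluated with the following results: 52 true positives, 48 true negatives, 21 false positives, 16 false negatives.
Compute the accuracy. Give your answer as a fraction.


Accuracy = (TP + TN) / (TP + TN + FP + FN) = (52 + 48) / 137 = 100/137.

100/137


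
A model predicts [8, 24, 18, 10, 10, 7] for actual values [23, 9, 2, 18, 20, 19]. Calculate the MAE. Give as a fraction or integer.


MAE = (1/6) * (|23-8|=15 + |9-24|=15 + |2-18|=16 + |18-10|=8 + |20-10|=10 + |19-7|=12). Sum = 76. MAE = 38/3.

38/3


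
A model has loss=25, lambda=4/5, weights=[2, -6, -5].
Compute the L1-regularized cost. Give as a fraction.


L1 norm = sum(|w|) = 13. J = 25 + 4/5 * 13 = 177/5.

177/5


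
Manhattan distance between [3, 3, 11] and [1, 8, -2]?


d = sum of absolute differences: |3-1|=2 + |3-8|=5 + |11--2|=13 = 20.

20


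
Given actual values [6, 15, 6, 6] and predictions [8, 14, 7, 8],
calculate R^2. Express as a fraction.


Mean(y) = 33/4. SS_res = 10. SS_tot = 243/4. R^2 = 1 - 10/(243/4) = 203/243.

203/243


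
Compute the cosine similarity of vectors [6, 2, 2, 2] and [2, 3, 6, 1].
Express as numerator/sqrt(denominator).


dot = 32. |a|^2 = 48, |b|^2 = 50. cos = 32/sqrt(2400).

32/sqrt(2400)


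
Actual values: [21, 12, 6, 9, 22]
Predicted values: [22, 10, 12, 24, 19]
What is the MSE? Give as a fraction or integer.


MSE = (1/5) * ((21-22)^2=1 + (12-10)^2=4 + (6-12)^2=36 + (9-24)^2=225 + (22-19)^2=9). Sum = 275. MSE = 55.

55


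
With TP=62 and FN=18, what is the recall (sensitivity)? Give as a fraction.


Recall = TP / (TP + FN) = 62 / 80 = 31/40.

31/40


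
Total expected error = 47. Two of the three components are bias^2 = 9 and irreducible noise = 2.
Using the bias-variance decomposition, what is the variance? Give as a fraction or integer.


Total error = bias^2 + variance + irreducible noise. So variance = 47 - 9 - 2 = 36.

36


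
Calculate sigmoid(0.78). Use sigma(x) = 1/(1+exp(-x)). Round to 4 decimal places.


sigma(0.78) = 1/(1+e^(-0.78)) = 1/(1+0.458406) = 1/1.458406 = 0.6857.

0.6857


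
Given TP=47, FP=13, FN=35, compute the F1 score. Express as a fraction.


Precision = 47/60 = 47/60. Recall = 47/82 = 47/82. F1 = 2*P*R/(P+R) = 47/71.

47/71


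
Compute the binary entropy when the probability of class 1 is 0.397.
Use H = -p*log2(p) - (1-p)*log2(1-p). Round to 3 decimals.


H = -0.397*log2(0.397) - 0.603*log2(0.603) = 0.969.

0.969


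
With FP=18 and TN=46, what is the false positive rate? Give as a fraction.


FPR = FP / (FP + TN) = 18 / 64 = 9/32.

9/32


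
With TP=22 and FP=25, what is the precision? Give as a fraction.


Precision = TP / (TP + FP) = 22 / 47 = 22/47.

22/47


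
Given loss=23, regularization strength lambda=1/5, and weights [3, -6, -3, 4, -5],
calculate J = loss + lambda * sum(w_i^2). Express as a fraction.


L2 sq norm = sum(w^2) = 95. J = 23 + 1/5 * 95 = 42.

42


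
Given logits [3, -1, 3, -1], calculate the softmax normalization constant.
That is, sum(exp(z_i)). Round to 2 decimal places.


Denom = e^3=20.0855 + e^-1=0.3679 + e^3=20.0855 + e^-1=0.3679. Sum = 40.9068, which rounds to 40.91.

40.91


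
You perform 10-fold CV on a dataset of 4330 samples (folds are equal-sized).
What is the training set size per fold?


Each validation fold has 4330/10 = 433 samples. Training set = 4330 - 433 = 3897.

3897


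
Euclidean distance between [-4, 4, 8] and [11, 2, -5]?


d = sqrt(sum of squared differences). (-4-11)^2=225, (4-2)^2=4, (8--5)^2=169. Sum = 398.

sqrt(398)


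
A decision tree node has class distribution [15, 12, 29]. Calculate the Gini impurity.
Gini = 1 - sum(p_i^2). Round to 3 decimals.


Total = 56. Proportions: 15/56, 12/56, 29/56. sum(p_i^2) = 0.3858. Gini = 1 - 0.3858 = 0.6142, which rounds to 0.614.

0.614


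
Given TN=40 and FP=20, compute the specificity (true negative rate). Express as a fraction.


Specificity = TN / (TN + FP) = 40 / 60 = 2/3.

2/3


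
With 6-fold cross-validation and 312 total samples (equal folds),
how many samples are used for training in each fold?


Each validation fold has 312/6 = 52 samples. Training set = 312 - 52 = 260.

260


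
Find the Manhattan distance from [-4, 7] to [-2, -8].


d = sum of absolute differences: |-4--2|=2 + |7--8|=15 = 17.

17


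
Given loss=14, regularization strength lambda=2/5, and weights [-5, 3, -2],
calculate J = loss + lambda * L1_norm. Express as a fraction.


L1 norm = sum(|w|) = 10. J = 14 + 2/5 * 10 = 18.

18


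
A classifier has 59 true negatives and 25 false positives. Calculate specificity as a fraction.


Specificity = TN / (TN + FP) = 59 / 84 = 59/84.

59/84


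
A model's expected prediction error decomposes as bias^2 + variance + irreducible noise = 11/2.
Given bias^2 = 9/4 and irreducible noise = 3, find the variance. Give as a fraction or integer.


Total error = bias^2 + variance + irreducible noise. So variance = 11/2 - 9/4 - 3 = 1/4.

1/4


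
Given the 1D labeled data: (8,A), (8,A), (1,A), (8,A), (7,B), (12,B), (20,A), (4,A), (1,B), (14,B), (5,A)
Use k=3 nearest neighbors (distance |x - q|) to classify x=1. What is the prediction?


Distances: |8-1|=7, |8-1|=7, |1-1|=0, |8-1|=7, |7-1|=6, |12-1|=11, |20-1|=19, |4-1|=3, |1-1|=0, |14-1|=13, |5-1|=4. 3 nearest: (1,A), (1,B), (4,A). Counts: {'A': 2, 'B': 1}. Majority class: A.

A


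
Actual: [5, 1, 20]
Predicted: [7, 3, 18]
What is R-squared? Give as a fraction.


Mean(y) = 26/3. SS_res = 12. SS_tot = 602/3. R^2 = 1 - 12/(602/3) = 283/301.

283/301


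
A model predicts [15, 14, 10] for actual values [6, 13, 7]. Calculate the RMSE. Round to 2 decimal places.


MSE = 30.3333. RMSE = sqrt(30.3333) = 5.51.

5.51


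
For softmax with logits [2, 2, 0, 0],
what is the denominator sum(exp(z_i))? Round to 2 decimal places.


Denom = e^2=7.3891 + e^2=7.3891 + e^0=1.0000 + e^0=1.0000. Sum = 16.7782, which rounds to 16.78.

16.78


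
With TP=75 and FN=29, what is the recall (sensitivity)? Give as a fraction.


Recall = TP / (TP + FN) = 75 / 104 = 75/104.

75/104


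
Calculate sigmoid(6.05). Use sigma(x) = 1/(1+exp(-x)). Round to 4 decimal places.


sigma(6.05) = 1/(1+e^(-6.05)) = 1/(1+0.002358) = 1/1.002358 = 0.9976.

0.9976


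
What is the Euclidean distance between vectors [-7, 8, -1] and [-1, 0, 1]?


d = sqrt(sum of squared differences). (-7--1)^2=36, (8-0)^2=64, (-1-1)^2=4. Sum = 104.

sqrt(104)


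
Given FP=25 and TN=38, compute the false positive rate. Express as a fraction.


FPR = FP / (FP + TN) = 25 / 63 = 25/63.

25/63


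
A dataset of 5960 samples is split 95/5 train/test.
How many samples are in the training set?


Test set = 5960 * 5% = 298. Training set = 5960 - 298 = 5662.

5662


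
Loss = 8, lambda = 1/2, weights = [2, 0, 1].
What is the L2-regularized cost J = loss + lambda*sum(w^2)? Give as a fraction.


L2 sq norm = sum(w^2) = 5. J = 8 + 1/2 * 5 = 21/2.

21/2


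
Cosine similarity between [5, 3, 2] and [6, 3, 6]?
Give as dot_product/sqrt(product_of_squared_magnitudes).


dot = 51. |a|^2 = 38, |b|^2 = 81. cos = 51/sqrt(3078).

51/sqrt(3078)


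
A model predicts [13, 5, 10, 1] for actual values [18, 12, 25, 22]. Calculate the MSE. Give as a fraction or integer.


MSE = (1/4) * ((18-13)^2=25 + (12-5)^2=49 + (25-10)^2=225 + (22-1)^2=441). Sum = 740. MSE = 185.

185


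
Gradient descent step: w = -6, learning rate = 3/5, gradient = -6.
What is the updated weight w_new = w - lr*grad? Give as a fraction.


w_new = -6 - 3/5 * -6 = -6 - -18/5 = -12/5.

-12/5


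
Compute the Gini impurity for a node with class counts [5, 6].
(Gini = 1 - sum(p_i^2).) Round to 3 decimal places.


Total = 11. Proportions: 5/11, 6/11. sum(p_i^2) = 0.5041. Gini = 1 - 0.5041 = 0.4959, which rounds to 0.496.

0.496


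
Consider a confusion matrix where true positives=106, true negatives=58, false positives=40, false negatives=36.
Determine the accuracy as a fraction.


Accuracy = (TP + TN) / (TP + TN + FP + FN) = (106 + 58) / 240 = 41/60.

41/60


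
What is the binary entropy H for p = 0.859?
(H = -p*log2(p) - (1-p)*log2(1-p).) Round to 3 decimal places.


H = -0.859*log2(0.859) - 0.141*log2(0.141) = 0.587.

0.587


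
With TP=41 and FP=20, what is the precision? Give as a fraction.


Precision = TP / (TP + FP) = 41 / 61 = 41/61.

41/61


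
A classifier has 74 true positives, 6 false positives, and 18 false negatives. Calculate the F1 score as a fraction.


Precision = 74/80 = 37/40. Recall = 74/92 = 37/46. F1 = 2*P*R/(P+R) = 37/43.

37/43


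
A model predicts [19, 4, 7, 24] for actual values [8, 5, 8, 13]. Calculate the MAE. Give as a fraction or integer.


MAE = (1/4) * (|8-19|=11 + |5-4|=1 + |8-7|=1 + |13-24|=11). Sum = 24. MAE = 6.

6


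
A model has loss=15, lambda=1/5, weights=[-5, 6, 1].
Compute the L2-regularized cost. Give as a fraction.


L2 sq norm = sum(w^2) = 62. J = 15 + 1/5 * 62 = 137/5.

137/5


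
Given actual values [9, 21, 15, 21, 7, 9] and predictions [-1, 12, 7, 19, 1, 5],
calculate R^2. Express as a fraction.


Mean(y) = 41/3. SS_res = 301. SS_tot = 592/3. R^2 = 1 - 301/(592/3) = -311/592.

-311/592


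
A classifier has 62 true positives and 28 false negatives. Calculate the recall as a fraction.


Recall = TP / (TP + FN) = 62 / 90 = 31/45.

31/45


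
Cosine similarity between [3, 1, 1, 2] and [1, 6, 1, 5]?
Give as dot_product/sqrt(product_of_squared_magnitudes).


dot = 20. |a|^2 = 15, |b|^2 = 63. cos = 20/sqrt(945).

20/sqrt(945)


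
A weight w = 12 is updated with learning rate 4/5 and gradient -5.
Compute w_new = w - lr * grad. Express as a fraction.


w_new = 12 - 4/5 * -5 = 12 - -4 = 16.

16


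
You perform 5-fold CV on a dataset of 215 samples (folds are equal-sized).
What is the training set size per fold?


Each validation fold has 215/5 = 43 samples. Training set = 215 - 43 = 172.

172


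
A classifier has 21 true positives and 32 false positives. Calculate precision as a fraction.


Precision = TP / (TP + FP) = 21 / 53 = 21/53.

21/53


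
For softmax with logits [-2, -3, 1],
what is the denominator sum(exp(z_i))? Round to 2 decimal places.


Denom = e^-2=0.1353 + e^-3=0.0498 + e^1=2.7183. Sum = 2.9034, which rounds to 2.90.

2.90


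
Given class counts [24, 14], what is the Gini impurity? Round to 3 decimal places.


Total = 38. Proportions: 24/38, 14/38. sum(p_i^2) = 0.5346. Gini = 1 - 0.5346 = 0.4654, which rounds to 0.465.

0.465


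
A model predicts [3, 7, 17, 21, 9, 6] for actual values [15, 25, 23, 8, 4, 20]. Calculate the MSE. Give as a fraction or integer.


MSE = (1/6) * ((15-3)^2=144 + (25-7)^2=324 + (23-17)^2=36 + (8-21)^2=169 + (4-9)^2=25 + (20-6)^2=196). Sum = 894. MSE = 149.

149


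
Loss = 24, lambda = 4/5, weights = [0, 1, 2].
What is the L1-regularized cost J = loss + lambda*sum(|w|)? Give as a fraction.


L1 norm = sum(|w|) = 3. J = 24 + 4/5 * 3 = 132/5.

132/5


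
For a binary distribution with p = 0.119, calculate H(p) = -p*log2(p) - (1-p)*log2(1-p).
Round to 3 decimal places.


H = -0.119*log2(0.119) - 0.881*log2(0.881) = 0.526.

0.526


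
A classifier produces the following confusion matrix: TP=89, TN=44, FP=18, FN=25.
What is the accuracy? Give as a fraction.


Accuracy = (TP + TN) / (TP + TN + FP + FN) = (89 + 44) / 176 = 133/176.

133/176


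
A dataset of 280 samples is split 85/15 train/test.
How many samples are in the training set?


Test set = 280 * 15% = 42. Training set = 280 - 42 = 238.

238


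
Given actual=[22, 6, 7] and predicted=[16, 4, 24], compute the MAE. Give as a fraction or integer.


MAE = (1/3) * (|22-16|=6 + |6-4|=2 + |7-24|=17). Sum = 25. MAE = 25/3.

25/3


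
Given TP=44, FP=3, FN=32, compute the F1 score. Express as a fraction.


Precision = 44/47 = 44/47. Recall = 44/76 = 11/19. F1 = 2*P*R/(P+R) = 88/123.

88/123


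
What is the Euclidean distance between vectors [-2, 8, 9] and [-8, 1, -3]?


d = sqrt(sum of squared differences). (-2--8)^2=36, (8-1)^2=49, (9--3)^2=144. Sum = 229.

sqrt(229)


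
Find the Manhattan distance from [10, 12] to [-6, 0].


d = sum of absolute differences: |10--6|=16 + |12-0|=12 = 28.

28


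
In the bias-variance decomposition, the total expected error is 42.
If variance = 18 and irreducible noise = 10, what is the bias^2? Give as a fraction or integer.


Total error = bias^2 + variance + irreducible noise. So bias^2 = 42 - 18 - 10 = 14.

14


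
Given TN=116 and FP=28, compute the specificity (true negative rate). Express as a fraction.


Specificity = TN / (TN + FP) = 116 / 144 = 29/36.

29/36


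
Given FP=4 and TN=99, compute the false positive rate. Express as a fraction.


FPR = FP / (FP + TN) = 4 / 103 = 4/103.

4/103


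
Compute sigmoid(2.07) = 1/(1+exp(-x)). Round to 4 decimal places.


sigma(2.07) = 1/(1+e^(-2.07)) = 1/(1+0.126186) = 1/1.126186 = 0.8880.

0.8880


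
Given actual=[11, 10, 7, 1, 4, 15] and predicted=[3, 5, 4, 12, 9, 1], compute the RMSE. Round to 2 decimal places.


MSE = 73.3333. RMSE = sqrt(73.3333) = 8.56.

8.56


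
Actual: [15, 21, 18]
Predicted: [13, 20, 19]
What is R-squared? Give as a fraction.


Mean(y) = 18. SS_res = 6. SS_tot = 18. R^2 = 1 - 6/(18) = 2/3.

2/3


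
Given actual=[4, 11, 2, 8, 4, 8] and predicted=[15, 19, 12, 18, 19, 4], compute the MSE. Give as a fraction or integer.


MSE = (1/6) * ((4-15)^2=121 + (11-19)^2=64 + (2-12)^2=100 + (8-18)^2=100 + (4-19)^2=225 + (8-4)^2=16). Sum = 626. MSE = 313/3.

313/3


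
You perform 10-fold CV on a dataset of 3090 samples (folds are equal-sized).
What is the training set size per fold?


Each validation fold has 3090/10 = 309 samples. Training set = 3090 - 309 = 2781.

2781


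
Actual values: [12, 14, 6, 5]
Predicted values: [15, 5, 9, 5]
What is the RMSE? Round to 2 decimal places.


MSE = 24.7500. RMSE = sqrt(24.7500) = 4.97.

4.97


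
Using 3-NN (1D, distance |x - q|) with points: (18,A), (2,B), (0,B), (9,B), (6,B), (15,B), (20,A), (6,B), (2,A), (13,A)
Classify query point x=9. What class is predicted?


Distances: |18-9|=9, |2-9|=7, |0-9|=9, |9-9|=0, |6-9|=3, |15-9|=6, |20-9|=11, |6-9|=3, |2-9|=7, |13-9|=4. 3 nearest: (9,B), (6,B), (6,B). Counts: {'B': 3}. Majority class: B.

B


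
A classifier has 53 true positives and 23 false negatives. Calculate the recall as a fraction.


Recall = TP / (TP + FN) = 53 / 76 = 53/76.

53/76


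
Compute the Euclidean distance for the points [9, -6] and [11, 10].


d = sqrt(sum of squared differences). (9-11)^2=4, (-6-10)^2=256. Sum = 260.

sqrt(260)


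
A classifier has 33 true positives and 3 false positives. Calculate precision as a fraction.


Precision = TP / (TP + FP) = 33 / 36 = 11/12.

11/12


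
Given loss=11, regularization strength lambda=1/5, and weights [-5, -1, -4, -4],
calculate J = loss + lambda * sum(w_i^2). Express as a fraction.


L2 sq norm = sum(w^2) = 58. J = 11 + 1/5 * 58 = 113/5.

113/5


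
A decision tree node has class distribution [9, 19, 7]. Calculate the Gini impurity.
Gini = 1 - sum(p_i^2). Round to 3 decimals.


Total = 35. Proportions: 9/35, 19/35, 7/35. sum(p_i^2) = 0.4008. Gini = 1 - 0.4008 = 0.5992, which rounds to 0.599.

0.599


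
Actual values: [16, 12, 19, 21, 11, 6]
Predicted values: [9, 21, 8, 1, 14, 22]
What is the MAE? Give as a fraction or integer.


MAE = (1/6) * (|16-9|=7 + |12-21|=9 + |19-8|=11 + |21-1|=20 + |11-14|=3 + |6-22|=16). Sum = 66. MAE = 11.

11


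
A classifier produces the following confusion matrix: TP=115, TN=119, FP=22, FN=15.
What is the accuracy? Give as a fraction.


Accuracy = (TP + TN) / (TP + TN + FP + FN) = (115 + 119) / 271 = 234/271.

234/271


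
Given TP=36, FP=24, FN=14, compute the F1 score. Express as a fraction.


Precision = 36/60 = 3/5. Recall = 36/50 = 18/25. F1 = 2*P*R/(P+R) = 36/55.

36/55


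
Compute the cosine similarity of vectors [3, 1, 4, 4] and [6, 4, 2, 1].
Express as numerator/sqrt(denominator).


dot = 34. |a|^2 = 42, |b|^2 = 57. cos = 34/sqrt(2394).

34/sqrt(2394)


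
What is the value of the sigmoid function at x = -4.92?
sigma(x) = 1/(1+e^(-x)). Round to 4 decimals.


sigma(-4.92) = 1/(1+e^(4.92)) = 1/(1+137.002613) = 1/138.002613 = 0.0072.

0.0072


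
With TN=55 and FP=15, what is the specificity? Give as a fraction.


Specificity = TN / (TN + FP) = 55 / 70 = 11/14.

11/14


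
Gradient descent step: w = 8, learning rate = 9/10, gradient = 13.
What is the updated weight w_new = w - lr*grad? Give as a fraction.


w_new = 8 - 9/10 * 13 = 8 - 117/10 = -37/10.

-37/10


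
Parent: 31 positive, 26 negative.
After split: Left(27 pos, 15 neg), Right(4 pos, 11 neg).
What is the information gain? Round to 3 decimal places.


H(parent) = 0.9944. H(left) = 0.9403, H(right) = 0.8366. Weighted = (42/57)*0.9403 + (15/57)*0.8366 = 0.9130. IG = 0.9944 - 0.9130 = 0.0814, which rounds to 0.081.

0.081


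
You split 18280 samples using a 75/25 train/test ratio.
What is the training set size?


Test set = 18280 * 25% = 4570. Training set = 18280 - 4570 = 13710.

13710


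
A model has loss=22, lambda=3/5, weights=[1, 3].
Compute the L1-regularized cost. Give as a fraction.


L1 norm = sum(|w|) = 4. J = 22 + 3/5 * 4 = 122/5.

122/5


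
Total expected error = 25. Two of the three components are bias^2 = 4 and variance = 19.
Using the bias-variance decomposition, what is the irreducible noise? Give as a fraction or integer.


Total error = bias^2 + variance + irreducible noise. So irreducible noise = 25 - 4 - 19 = 2.

2


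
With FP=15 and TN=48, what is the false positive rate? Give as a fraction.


FPR = FP / (FP + TN) = 15 / 63 = 5/21.

5/21


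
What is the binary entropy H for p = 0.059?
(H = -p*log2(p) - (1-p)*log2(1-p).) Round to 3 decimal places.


H = -0.059*log2(0.059) - 0.941*log2(0.941) = 0.323.

0.323


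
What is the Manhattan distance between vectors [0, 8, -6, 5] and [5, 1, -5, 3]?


d = sum of absolute differences: |0-5|=5 + |8-1|=7 + |-6--5|=1 + |5-3|=2 = 15.

15


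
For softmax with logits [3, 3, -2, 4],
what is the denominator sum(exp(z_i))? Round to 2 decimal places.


Denom = e^3=20.0855 + e^3=20.0855 + e^-2=0.1353 + e^4=54.5982. Sum = 94.9045, which rounds to 94.90.

94.90


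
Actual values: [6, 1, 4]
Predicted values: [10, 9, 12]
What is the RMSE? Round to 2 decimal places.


MSE = 48.0000. RMSE = sqrt(48.0000) = 6.93.

6.93


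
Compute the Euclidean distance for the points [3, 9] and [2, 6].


d = sqrt(sum of squared differences). (3-2)^2=1, (9-6)^2=9. Sum = 10.

sqrt(10)


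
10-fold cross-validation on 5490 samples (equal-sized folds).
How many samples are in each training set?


Each validation fold has 5490/10 = 549 samples. Training set = 5490 - 549 = 4941.

4941


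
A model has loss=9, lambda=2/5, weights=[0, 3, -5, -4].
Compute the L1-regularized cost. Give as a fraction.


L1 norm = sum(|w|) = 12. J = 9 + 2/5 * 12 = 69/5.

69/5


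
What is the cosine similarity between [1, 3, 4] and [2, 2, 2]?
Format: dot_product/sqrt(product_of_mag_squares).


dot = 16. |a|^2 = 26, |b|^2 = 12. cos = 16/sqrt(312).

16/sqrt(312)


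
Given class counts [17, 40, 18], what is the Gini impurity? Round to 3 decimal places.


Total = 75. Proportions: 17/75, 40/75, 18/75. sum(p_i^2) = 0.3934. Gini = 1 - 0.3934 = 0.6066, which rounds to 0.607.

0.607


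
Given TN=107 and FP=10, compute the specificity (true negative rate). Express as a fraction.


Specificity = TN / (TN + FP) = 107 / 117 = 107/117.

107/117


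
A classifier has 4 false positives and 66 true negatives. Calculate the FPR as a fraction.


FPR = FP / (FP + TN) = 4 / 70 = 2/35.

2/35


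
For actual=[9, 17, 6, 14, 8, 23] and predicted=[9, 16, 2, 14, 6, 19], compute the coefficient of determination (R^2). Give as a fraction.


Mean(y) = 77/6. SS_res = 37. SS_tot = 1241/6. R^2 = 1 - 37/(1241/6) = 1019/1241.

1019/1241


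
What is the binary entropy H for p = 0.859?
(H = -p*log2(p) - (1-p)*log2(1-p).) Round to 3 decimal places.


H = -0.859*log2(0.859) - 0.141*log2(0.141) = 0.587.

0.587


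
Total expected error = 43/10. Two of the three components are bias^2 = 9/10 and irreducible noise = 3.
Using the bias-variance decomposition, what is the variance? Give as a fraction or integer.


Total error = bias^2 + variance + irreducible noise. So variance = 43/10 - 9/10 - 3 = 2/5.

2/5


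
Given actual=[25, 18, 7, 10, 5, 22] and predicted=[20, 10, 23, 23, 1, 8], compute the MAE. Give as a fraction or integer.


MAE = (1/6) * (|25-20|=5 + |18-10|=8 + |7-23|=16 + |10-23|=13 + |5-1|=4 + |22-8|=14). Sum = 60. MAE = 10.

10


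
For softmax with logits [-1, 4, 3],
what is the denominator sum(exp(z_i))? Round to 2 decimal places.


Denom = e^-1=0.3679 + e^4=54.5982 + e^3=20.0855. Sum = 75.0516, which rounds to 75.05.

75.05


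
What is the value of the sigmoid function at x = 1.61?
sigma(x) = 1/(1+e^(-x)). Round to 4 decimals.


sigma(1.61) = 1/(1+e^(-1.61)) = 1/(1+0.199888) = 1/1.199888 = 0.8334.

0.8334


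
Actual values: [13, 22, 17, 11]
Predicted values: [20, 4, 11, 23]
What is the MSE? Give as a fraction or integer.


MSE = (1/4) * ((13-20)^2=49 + (22-4)^2=324 + (17-11)^2=36 + (11-23)^2=144). Sum = 553. MSE = 553/4.

553/4


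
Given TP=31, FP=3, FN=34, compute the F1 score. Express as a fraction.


Precision = 31/34 = 31/34. Recall = 31/65 = 31/65. F1 = 2*P*R/(P+R) = 62/99.

62/99


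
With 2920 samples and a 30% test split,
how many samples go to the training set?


Test set = 2920 * 30% = 876. Training set = 2920 - 876 = 2044.

2044


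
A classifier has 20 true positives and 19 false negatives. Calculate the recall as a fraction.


Recall = TP / (TP + FN) = 20 / 39 = 20/39.

20/39


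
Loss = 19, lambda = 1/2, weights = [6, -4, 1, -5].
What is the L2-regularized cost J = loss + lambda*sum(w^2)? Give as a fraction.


L2 sq norm = sum(w^2) = 78. J = 19 + 1/2 * 78 = 58.

58


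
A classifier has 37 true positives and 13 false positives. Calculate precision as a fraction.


Precision = TP / (TP + FP) = 37 / 50 = 37/50.

37/50


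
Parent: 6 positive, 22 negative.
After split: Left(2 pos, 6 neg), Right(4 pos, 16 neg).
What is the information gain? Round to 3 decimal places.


H(parent) = 0.7496. H(left) = 0.8113, H(right) = 0.7219. Weighted = (8/28)*0.8113 + (20/28)*0.7219 = 0.7474. IG = 0.7496 - 0.7474 = 0.0022, which rounds to 0.002.

0.002


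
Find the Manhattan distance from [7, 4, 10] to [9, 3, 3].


d = sum of absolute differences: |7-9|=2 + |4-3|=1 + |10-3|=7 = 10.

10


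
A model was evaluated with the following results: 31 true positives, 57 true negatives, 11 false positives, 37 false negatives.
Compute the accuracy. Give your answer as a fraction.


Accuracy = (TP + TN) / (TP + TN + FP + FN) = (31 + 57) / 136 = 11/17.

11/17


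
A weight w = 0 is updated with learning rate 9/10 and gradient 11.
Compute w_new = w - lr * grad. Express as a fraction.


w_new = 0 - 9/10 * 11 = 0 - 99/10 = -99/10.

-99/10


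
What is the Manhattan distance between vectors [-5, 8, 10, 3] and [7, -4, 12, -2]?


d = sum of absolute differences: |-5-7|=12 + |8--4|=12 + |10-12|=2 + |3--2|=5 = 31.

31


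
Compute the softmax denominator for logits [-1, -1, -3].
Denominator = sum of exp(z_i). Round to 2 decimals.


Denom = e^-1=0.3679 + e^-1=0.3679 + e^-3=0.0498. Sum = 0.7856, which rounds to 0.79.

0.79


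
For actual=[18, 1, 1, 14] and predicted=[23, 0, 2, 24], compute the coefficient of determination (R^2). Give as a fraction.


Mean(y) = 17/2. SS_res = 127. SS_tot = 233. R^2 = 1 - 127/(233) = 106/233.

106/233


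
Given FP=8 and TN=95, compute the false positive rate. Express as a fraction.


FPR = FP / (FP + TN) = 8 / 103 = 8/103.

8/103


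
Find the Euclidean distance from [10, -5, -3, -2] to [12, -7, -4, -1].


d = sqrt(sum of squared differences). (10-12)^2=4, (-5--7)^2=4, (-3--4)^2=1, (-2--1)^2=1. Sum = 10.

sqrt(10)


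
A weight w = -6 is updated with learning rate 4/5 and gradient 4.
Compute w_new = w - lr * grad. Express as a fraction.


w_new = -6 - 4/5 * 4 = -6 - 16/5 = -46/5.

-46/5


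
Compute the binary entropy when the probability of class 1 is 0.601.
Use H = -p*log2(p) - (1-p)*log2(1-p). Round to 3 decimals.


H = -0.601*log2(0.601) - 0.399*log2(0.399) = 0.970.

0.970


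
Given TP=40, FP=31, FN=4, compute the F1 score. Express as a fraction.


Precision = 40/71 = 40/71. Recall = 40/44 = 10/11. F1 = 2*P*R/(P+R) = 16/23.

16/23


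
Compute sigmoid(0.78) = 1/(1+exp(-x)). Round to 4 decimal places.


sigma(0.78) = 1/(1+e^(-0.78)) = 1/(1+0.458406) = 1/1.458406 = 0.6857.

0.6857


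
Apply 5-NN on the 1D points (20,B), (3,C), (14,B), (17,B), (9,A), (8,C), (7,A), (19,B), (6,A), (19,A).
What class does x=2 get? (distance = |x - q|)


Distances: |20-2|=18, |3-2|=1, |14-2|=12, |17-2|=15, |9-2|=7, |8-2|=6, |7-2|=5, |19-2|=17, |6-2|=4, |19-2|=17. 5 nearest: (3,C), (6,A), (7,A), (8,C), (9,A). Counts: {'C': 2, 'A': 3}. Majority class: A.

A


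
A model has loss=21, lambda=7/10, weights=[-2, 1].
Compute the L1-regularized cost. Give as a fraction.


L1 norm = sum(|w|) = 3. J = 21 + 7/10 * 3 = 231/10.

231/10


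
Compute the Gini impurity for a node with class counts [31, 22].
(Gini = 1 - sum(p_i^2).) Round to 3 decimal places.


Total = 53. Proportions: 31/53, 22/53. sum(p_i^2) = 0.5144. Gini = 1 - 0.5144 = 0.4856, which rounds to 0.486.

0.486


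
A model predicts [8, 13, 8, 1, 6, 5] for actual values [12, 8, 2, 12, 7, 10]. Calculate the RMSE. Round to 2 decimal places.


MSE = 37.3333. RMSE = sqrt(37.3333) = 6.11.

6.11


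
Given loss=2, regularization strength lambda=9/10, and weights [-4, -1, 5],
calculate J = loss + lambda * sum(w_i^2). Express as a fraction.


L2 sq norm = sum(w^2) = 42. J = 2 + 9/10 * 42 = 199/5.

199/5


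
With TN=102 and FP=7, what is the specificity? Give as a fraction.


Specificity = TN / (TN + FP) = 102 / 109 = 102/109.

102/109


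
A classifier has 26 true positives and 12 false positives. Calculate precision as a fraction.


Precision = TP / (TP + FP) = 26 / 38 = 13/19.

13/19


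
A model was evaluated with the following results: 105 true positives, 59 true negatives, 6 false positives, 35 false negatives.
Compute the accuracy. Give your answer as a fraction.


Accuracy = (TP + TN) / (TP + TN + FP + FN) = (105 + 59) / 205 = 4/5.

4/5


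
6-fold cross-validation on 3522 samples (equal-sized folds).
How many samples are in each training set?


Each validation fold has 3522/6 = 587 samples. Training set = 3522 - 587 = 2935.

2935


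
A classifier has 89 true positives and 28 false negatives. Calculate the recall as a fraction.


Recall = TP / (TP + FN) = 89 / 117 = 89/117.

89/117


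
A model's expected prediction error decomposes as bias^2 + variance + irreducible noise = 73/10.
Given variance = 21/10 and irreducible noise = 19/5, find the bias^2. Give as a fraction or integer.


Total error = bias^2 + variance + irreducible noise. So bias^2 = 73/10 - 21/10 - 19/5 = 7/5.

7/5


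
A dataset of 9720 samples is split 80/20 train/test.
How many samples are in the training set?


Test set = 9720 * 20% = 1944. Training set = 9720 - 1944 = 7776.

7776


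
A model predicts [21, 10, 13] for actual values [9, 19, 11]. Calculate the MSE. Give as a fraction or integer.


MSE = (1/3) * ((9-21)^2=144 + (19-10)^2=81 + (11-13)^2=4). Sum = 229. MSE = 229/3.

229/3


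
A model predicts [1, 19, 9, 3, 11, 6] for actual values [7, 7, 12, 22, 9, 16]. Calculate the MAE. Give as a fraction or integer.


MAE = (1/6) * (|7-1|=6 + |7-19|=12 + |12-9|=3 + |22-3|=19 + |9-11|=2 + |16-6|=10). Sum = 52. MAE = 26/3.

26/3


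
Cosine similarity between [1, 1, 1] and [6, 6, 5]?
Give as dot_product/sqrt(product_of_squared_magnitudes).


dot = 17. |a|^2 = 3, |b|^2 = 97. cos = 17/sqrt(291).

17/sqrt(291)


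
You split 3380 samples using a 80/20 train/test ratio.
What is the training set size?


Test set = 3380 * 20% = 676. Training set = 3380 - 676 = 2704.

2704


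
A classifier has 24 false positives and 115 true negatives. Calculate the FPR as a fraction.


FPR = FP / (FP + TN) = 24 / 139 = 24/139.

24/139


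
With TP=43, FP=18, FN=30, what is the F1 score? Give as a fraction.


Precision = 43/61 = 43/61. Recall = 43/73 = 43/73. F1 = 2*P*R/(P+R) = 43/67.

43/67


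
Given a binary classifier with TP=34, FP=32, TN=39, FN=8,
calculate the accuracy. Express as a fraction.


Accuracy = (TP + TN) / (TP + TN + FP + FN) = (34 + 39) / 113 = 73/113.

73/113


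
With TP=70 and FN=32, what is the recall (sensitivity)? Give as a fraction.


Recall = TP / (TP + FN) = 70 / 102 = 35/51.

35/51


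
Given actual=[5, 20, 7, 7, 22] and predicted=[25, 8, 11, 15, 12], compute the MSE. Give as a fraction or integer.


MSE = (1/5) * ((5-25)^2=400 + (20-8)^2=144 + (7-11)^2=16 + (7-15)^2=64 + (22-12)^2=100). Sum = 724. MSE = 724/5.

724/5


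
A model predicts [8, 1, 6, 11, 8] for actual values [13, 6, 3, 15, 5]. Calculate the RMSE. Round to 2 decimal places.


MSE = 16.8000. RMSE = sqrt(16.8000) = 4.10.

4.10


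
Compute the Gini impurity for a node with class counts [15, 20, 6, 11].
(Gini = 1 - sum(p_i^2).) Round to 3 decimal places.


Total = 52. Proportions: 15/52, 20/52, 6/52, 11/52. sum(p_i^2) = 0.2892. Gini = 1 - 0.2892 = 0.7108, which rounds to 0.711.

0.711


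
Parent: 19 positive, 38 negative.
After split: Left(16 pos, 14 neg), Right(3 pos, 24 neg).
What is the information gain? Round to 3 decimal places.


H(parent) = 0.9183. H(left) = 0.9968, H(right) = 0.5033. Weighted = (30/57)*0.9968 + (27/57)*0.5033 = 0.7630. IG = 0.9183 - 0.7630 = 0.1553, which rounds to 0.155.

0.155


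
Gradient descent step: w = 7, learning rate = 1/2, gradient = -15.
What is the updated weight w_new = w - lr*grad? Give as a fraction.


w_new = 7 - 1/2 * -15 = 7 - -15/2 = 29/2.

29/2


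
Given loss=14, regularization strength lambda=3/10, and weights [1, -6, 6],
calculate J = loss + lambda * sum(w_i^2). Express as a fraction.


L2 sq norm = sum(w^2) = 73. J = 14 + 3/10 * 73 = 359/10.

359/10


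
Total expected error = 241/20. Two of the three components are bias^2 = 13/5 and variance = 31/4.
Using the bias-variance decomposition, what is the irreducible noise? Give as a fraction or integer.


Total error = bias^2 + variance + irreducible noise. So irreducible noise = 241/20 - 13/5 - 31/4 = 17/10.

17/10


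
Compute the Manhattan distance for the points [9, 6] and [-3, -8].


d = sum of absolute differences: |9--3|=12 + |6--8|=14 = 26.

26


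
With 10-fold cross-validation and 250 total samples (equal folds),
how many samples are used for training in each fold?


Each validation fold has 250/10 = 25 samples. Training set = 250 - 25 = 225.

225


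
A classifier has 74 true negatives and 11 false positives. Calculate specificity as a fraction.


Specificity = TN / (TN + FP) = 74 / 85 = 74/85.

74/85


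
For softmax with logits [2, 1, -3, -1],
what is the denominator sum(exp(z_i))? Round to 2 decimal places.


Denom = e^2=7.3891 + e^1=2.7183 + e^-3=0.0498 + e^-1=0.3679. Sum = 10.5251, which rounds to 10.53.

10.53


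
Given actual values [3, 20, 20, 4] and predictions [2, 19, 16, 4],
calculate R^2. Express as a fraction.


Mean(y) = 47/4. SS_res = 18. SS_tot = 1091/4. R^2 = 1 - 18/(1091/4) = 1019/1091.

1019/1091


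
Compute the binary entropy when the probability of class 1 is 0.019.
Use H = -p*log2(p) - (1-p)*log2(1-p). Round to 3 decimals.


H = -0.019*log2(0.019) - 0.981*log2(0.981) = 0.136.

0.136


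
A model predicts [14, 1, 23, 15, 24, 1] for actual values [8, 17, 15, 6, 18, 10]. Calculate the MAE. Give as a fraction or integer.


MAE = (1/6) * (|8-14|=6 + |17-1|=16 + |15-23|=8 + |6-15|=9 + |18-24|=6 + |10-1|=9). Sum = 54. MAE = 9.

9


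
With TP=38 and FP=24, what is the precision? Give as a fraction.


Precision = TP / (TP + FP) = 38 / 62 = 19/31.

19/31


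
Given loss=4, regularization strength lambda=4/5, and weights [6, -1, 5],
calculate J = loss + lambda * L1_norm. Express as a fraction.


L1 norm = sum(|w|) = 12. J = 4 + 4/5 * 12 = 68/5.

68/5


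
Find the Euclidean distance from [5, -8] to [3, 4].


d = sqrt(sum of squared differences). (5-3)^2=4, (-8-4)^2=144. Sum = 148.

sqrt(148)


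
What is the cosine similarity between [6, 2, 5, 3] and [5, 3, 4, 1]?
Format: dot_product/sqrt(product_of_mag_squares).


dot = 59. |a|^2 = 74, |b|^2 = 51. cos = 59/sqrt(3774).

59/sqrt(3774)


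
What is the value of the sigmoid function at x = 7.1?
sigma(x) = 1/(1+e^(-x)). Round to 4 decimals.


sigma(7.1) = 1/(1+e^(-7.1)) = 1/(1+0.000825) = 1/1.000825 = 0.9992.

0.9992


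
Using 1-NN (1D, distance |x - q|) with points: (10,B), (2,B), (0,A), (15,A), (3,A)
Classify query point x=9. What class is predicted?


Distances: |10-9|=1, |2-9|=7, |0-9|=9, |15-9|=6, |3-9|=6. 1 nearest: (10,B). Counts: {'B': 1}. Majority class: B.

B


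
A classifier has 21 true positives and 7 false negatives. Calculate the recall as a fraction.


Recall = TP / (TP + FN) = 21 / 28 = 3/4.

3/4


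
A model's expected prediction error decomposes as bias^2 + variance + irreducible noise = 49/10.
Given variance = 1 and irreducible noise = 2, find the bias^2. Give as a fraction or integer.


Total error = bias^2 + variance + irreducible noise. So bias^2 = 49/10 - 1 - 2 = 19/10.

19/10
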